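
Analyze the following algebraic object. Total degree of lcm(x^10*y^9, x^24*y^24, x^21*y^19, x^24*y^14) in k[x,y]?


lcm = componentwise max:
x: max(10,24,21,24)=24
y: max(9,24,19,14)=24
Total=24+24=48


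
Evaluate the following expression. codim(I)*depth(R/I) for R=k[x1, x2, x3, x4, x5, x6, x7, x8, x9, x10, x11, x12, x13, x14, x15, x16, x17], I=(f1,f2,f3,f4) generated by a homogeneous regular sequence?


codim=4, depth=dim(R/I)=17-4=13
Product=4*13=52


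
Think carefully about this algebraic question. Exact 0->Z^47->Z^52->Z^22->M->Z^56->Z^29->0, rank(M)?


Alt sum=0:
(-1)^0*47 + (-1)^1*52 + (-1)^2*22 + (-1)^3*? + (-1)^4*56 + (-1)^5*29=0
rank(M)=44


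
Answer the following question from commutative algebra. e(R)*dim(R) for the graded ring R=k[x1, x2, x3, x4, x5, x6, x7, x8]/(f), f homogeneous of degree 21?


e(R)=deg(f)=21, dim(R)=8-1=7
e*dim=21*7=147


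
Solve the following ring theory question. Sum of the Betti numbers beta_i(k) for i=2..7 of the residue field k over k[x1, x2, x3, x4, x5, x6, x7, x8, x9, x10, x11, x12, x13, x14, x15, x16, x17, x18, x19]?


Koszul resolution: beta_i(k)=C(n,i), n=19
C(19,2)=171, C(19,3)=969, C(19,4)=3876, C(19,5)=11628, C(19,6)=27132, C(19,7)=50388
Sum=94164


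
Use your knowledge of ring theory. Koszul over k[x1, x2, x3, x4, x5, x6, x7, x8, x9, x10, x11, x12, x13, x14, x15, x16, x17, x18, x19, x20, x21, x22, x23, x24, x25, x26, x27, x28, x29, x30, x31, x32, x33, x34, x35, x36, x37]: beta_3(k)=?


C(n,i)=C(37,3)=7770


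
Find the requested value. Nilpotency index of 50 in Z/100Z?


50^k mod 100:
k=1: 50
k=2: 0
First zero at k = 2


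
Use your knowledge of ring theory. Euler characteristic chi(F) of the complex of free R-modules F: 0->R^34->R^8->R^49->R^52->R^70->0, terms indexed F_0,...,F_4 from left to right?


chi = sum (-1)^i * rank:
(-1)^0*34=34
(-1)^1*8=-8
(-1)^2*49=49
(-1)^3*52=-52
(-1)^4*70=70
chi=93


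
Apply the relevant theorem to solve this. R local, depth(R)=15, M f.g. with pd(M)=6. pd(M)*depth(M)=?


pd+depth=15
depth=15-6=9
pd*depth=6*9=54


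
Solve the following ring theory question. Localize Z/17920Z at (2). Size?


2-primary part: 17920=2^9*35
Size=2^9=512


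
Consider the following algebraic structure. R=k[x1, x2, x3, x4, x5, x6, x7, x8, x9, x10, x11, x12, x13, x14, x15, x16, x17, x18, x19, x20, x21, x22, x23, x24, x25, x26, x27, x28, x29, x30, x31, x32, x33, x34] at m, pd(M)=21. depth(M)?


pd+depth=depth(R)=34
depth=34-21=13


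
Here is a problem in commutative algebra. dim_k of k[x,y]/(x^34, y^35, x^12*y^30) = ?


k[x,y]/I, I = (x^34, y^35, x^12*y^30)
Rect: 34x35=1190. Corner: (34-12)x(35-30)=110.
dim = 1190-110 = 1080


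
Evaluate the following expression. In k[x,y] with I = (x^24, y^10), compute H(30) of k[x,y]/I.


k[x,y], I = (x^24, y^10), d = 30
Need i < 24 and d-i < 10.
Range: 21 <= i <= 23.
H(30) = 3


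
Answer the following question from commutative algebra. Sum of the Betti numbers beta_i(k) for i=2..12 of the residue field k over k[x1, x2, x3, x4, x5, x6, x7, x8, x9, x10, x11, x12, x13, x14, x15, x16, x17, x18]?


Koszul resolution: beta_i(k)=C(n,i), n=18
C(18,2)=153, C(18,3)=816, C(18,4)=3060, C(18,5)=8568, C(18,6)=18564, C(18,7)=31824, C(18,8)=43758, C(18,9)=48620, C(18,10)=43758, C(18,11)=31824, C(18,12)=18564
Sum=249509


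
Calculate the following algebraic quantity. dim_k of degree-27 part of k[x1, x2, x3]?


C(d+n-1,n-1)=C(29,2)=406


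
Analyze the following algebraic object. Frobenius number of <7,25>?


gcd(7,25)=1 => F=ab-a-b=7*25-7-25=175-32=143


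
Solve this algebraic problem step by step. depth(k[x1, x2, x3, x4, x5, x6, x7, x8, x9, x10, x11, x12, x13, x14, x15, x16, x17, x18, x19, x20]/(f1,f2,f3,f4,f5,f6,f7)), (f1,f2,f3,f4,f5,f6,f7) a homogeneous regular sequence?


depth(R)=20
depth(R/I)=20-7=13


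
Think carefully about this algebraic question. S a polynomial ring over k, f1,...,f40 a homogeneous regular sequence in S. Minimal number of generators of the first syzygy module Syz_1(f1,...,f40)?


Regular sequence => Koszul complex is the minimal free resolution.
Syz_1 minimally generated by Koszul relations f_i*e_j - f_j*e_i (i<j): mu(Syz_1) = beta_2 = C(m,2) = m(m-1)/2
m=40
40*39/2 = 780


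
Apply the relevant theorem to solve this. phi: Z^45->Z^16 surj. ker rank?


rank(ker) = 45-16 = 29


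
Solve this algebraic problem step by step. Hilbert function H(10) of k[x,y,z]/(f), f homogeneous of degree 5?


C(12,2)-C(7,2)=66-21=45


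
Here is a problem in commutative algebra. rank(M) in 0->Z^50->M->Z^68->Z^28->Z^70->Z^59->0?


Alt sum=0:
(-1)^0*50 + (-1)^1*? + (-1)^2*68 + (-1)^3*28 + (-1)^4*70 + (-1)^5*59=0
rank(M)=101


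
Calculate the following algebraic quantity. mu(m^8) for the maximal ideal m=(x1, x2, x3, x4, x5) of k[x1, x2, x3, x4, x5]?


Graded Nakayama: mu(m^d) = dim_k (m^d/m^(d+1)) = #degree-8 monomials in 5 vars
C(n+d-1,d)=C(12,8)=495


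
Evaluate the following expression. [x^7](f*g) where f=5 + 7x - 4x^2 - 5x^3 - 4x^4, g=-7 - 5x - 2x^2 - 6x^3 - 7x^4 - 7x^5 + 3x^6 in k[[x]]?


[x^7] = sum a_i*b_j, i+j=7
  7*3=21
  -4*-7=28
  -5*-7=35
  -4*-6=24
Sum=108


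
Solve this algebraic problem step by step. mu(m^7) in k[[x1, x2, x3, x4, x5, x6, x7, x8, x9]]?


C(n+d-1,d)=C(15,7)=6435


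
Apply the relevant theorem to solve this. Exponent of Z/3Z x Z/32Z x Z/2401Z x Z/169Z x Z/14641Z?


Exponent = lcm of the cyclic orders; pairwise coprime => product.
3^1*2^5*7^4*13^2*11^4=3*32*2401*169*14641=570322937184


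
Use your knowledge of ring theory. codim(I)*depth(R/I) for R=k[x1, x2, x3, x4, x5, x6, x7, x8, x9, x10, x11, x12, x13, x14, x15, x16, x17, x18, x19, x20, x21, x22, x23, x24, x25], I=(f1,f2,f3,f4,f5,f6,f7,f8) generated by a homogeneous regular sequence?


codim=8, depth=dim(R/I)=25-8=17
Product=8*17=136


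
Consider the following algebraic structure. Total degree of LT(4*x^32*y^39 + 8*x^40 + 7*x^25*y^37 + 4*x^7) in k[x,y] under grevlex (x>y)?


LT: 4*x^32*y^39
deg_x=32, deg_y=39
Total=32+39=71


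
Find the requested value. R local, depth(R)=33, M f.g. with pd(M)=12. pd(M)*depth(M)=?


pd+depth=33
depth=33-12=21
pd*depth=12*21=252


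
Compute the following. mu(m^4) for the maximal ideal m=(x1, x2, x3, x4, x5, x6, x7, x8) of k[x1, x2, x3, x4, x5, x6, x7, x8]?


Graded Nakayama: mu(m^d) = dim_k (m^d/m^(d+1)) = #degree-4 monomials in 8 vars
C(n+d-1,d)=C(11,4)=330


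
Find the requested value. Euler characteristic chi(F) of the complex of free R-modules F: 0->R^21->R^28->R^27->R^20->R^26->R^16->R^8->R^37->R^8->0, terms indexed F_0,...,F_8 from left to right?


chi = sum (-1)^i * rank:
(-1)^0*21=21
(-1)^1*28=-28
(-1)^2*27=27
(-1)^3*20=-20
(-1)^4*26=26
(-1)^5*16=-16
(-1)^6*8=8
(-1)^7*37=-37
(-1)^8*8=8
chi=-11


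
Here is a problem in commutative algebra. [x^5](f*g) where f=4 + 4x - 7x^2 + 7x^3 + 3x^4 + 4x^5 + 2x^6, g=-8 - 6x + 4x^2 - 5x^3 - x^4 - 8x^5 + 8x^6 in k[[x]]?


[x^5] = sum a_i*b_j, i+j=5
  4*-8=-32
  4*-1=-4
  -7*-5=35
  7*4=28
  3*-6=-18
  4*-8=-32
Sum=-23


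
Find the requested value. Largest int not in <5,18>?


gcd(5,18)=1 => F=ab-a-b=5*18-5-18=90-23=67


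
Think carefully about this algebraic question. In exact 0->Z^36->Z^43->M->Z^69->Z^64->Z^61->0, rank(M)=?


Alt sum=0:
(-1)^0*36 + (-1)^1*43 + (-1)^2*? + (-1)^3*69 + (-1)^4*64 + (-1)^5*61=0
rank(M)=73


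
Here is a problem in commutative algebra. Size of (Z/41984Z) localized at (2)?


2-primary part: 41984=2^10*41
Size=2^10=1024


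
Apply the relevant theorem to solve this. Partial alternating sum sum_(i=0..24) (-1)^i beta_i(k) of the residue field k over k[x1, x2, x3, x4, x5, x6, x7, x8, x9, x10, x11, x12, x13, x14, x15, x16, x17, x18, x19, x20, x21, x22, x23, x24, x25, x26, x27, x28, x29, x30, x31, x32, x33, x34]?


Koszul resolution: beta_i(k)=C(n,i), n=34
sum_(i=0..p) (-1)^i C(n,i) = (-1)^p C(n-1,p)
(-1)^24*C(33,24) = (-1)^24*38567100 = 38567100


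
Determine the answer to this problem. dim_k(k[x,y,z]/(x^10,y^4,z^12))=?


Basis: x^iy^jz^k, i<10,j<4,k<12
10*4*12=480


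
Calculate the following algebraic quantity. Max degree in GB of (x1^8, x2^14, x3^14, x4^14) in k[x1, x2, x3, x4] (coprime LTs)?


Pure powers, coprime LTs => already GB.
Degrees: 8, 14, 14, 14
Max=14


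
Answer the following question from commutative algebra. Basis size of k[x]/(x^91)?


Basis: 1,x,...,x^90
dim=91


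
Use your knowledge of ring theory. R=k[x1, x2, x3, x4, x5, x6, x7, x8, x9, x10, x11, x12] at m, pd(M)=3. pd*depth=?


pd+depth=12
depth=12-3=9
pd*depth=3*9=27


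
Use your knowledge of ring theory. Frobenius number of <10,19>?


gcd(10,19)=1 => F=ab-a-b=10*19-10-19=190-29=161


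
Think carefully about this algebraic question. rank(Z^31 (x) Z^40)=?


rank(M(x)N) = rank(M)*rank(N)
31*40 = 1240


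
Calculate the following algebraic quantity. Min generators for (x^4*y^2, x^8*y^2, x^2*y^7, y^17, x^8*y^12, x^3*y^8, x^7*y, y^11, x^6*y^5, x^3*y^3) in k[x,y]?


Remove redundant (divisible by others).
y^17 redundant.
x^8*y^2 redundant.
x^6*y^5 redundant.
x^3*y^8 redundant.
x^8*y^12 redundant.
Min: x^7*y, x^4*y^2, x^3*y^3, x^2*y^7, y^11
Count=5


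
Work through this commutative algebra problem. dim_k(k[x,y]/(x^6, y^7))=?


Basis: x^i*y^j, i<6, j<7
6*7=42


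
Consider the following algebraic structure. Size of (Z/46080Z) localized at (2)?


2-primary part: 46080=2^10*45
Size=2^10=1024


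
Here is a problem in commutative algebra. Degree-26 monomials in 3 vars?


C(d+n-1,n-1)=C(28,2)=378


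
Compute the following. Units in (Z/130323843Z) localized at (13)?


Local ring = Z/4826809Z.
phi(4826809) = 13^5*(13-1) = 4455516


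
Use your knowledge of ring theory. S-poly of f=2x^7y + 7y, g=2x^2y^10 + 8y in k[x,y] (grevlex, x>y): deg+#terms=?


LT(f)=2x^7y, LT(g)=2x^2y^10
lcm(LM)=x^7y^10
S(f,g) (scaled by 4 to clear denominators) = 2y^9*f - 2x^5*g = 14y^10 - 16x^5y
2 terms, deg 10.
10+2=12


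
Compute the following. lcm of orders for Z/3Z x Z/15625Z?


Exponent = lcm of the cyclic orders; pairwise coprime => product.
3^1*5^6=3*15625=46875


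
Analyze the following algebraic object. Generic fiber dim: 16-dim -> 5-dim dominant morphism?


dim(fiber)=dim(X)-dim(Y)=16-5=11


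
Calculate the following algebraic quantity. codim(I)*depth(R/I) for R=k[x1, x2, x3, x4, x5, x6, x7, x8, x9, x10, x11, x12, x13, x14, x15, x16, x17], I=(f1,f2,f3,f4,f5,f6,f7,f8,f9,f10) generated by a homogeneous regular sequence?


codim=10, depth=dim(R/I)=17-10=7
Product=10*7=70


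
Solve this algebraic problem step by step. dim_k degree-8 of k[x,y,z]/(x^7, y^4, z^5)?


Need i<7, j<4, k<5 with i+j+k=8.
For each i, j ranges over max(0,8-i-4)..min(3,8-i):
  i=0: j in [4,3] -> 0
  i=1: j in [3,3] -> 1
  i=2: j in [2,3] -> 2
  i=3: j in [1,3] -> 3
  i=4: j in [0,3] -> 4
  i=5: j in [0,3] -> 4
  i=6: j in [0,2] -> 3
H(8) = 0+1+2+3+4+4+3 = 17


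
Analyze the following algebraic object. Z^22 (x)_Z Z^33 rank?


rank(M(x)N) = rank(M)*rank(N)
22*33 = 726


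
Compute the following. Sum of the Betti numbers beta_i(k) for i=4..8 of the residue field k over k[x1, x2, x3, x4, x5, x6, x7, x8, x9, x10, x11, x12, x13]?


Koszul resolution: beta_i(k)=C(n,i), n=13
C(13,4)=715, C(13,5)=1287, C(13,6)=1716, C(13,7)=1716, C(13,8)=1287
Sum=6721


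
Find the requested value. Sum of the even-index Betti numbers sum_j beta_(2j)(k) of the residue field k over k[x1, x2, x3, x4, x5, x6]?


Koszul resolution: beta_i(k)=C(n,i), n=6
sum_even C(6,i) = 2^(n-1) = 2^5 = 32


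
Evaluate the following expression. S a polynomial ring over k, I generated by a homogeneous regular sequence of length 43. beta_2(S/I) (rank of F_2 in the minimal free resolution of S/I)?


Regular sequence => Koszul complex is the minimal free resolution.
Syz_1 minimally generated by Koszul relations f_i*e_j - f_j*e_i (i<j): mu(Syz_1) = beta_2 = C(m,2) = m(m-1)/2
m=43
43*42/2 = 903


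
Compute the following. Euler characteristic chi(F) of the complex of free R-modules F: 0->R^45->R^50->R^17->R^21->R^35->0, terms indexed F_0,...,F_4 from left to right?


chi = sum (-1)^i * rank:
(-1)^0*45=45
(-1)^1*50=-50
(-1)^2*17=17
(-1)^3*21=-21
(-1)^4*35=35
chi=26


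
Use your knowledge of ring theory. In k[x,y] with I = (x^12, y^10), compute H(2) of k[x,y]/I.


k[x,y], I = (x^12, y^10), d = 2
Need i < 12 and d-i < 10.
Range: 0 <= i <= 2.
H(2) = 3


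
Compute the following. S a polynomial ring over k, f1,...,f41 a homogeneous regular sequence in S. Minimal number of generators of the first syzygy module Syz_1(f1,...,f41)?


Regular sequence => Koszul complex is the minimal free resolution.
Syz_1 minimally generated by Koszul relations f_i*e_j - f_j*e_i (i<j): mu(Syz_1) = beta_2 = C(m,2) = m(m-1)/2
m=41
41*40/2 = 820


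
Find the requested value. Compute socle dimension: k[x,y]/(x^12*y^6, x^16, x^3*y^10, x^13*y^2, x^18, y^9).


Socle = ann(m) = span of standard monomials u with x*u, y*u in I (staircase corners).
Redundant generators: x^3*y^10, x^18
Minimal generators: x^16, x^13*y^2, x^12*y^6, y^9
Corners: x^11y^8, x^12y^5, x^15y
Socle dim=3


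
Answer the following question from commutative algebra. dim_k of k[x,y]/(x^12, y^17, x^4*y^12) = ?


k[x,y]/I, I = (x^12, y^17, x^4*y^12)
Rect: 12x17=204. Corner: (12-4)x(17-12)=40.
dim = 204-40 = 164


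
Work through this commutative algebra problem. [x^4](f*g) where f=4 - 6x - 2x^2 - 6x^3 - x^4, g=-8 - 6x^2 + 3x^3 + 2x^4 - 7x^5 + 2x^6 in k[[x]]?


[x^4] = sum a_i*b_j, i+j=4
  4*2=8
  -6*3=-18
  -2*-6=12
  -1*-8=8
Sum=10


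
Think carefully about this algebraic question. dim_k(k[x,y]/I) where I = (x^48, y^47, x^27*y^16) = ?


k[x,y]/I, I = (x^48, y^47, x^27*y^16)
Rect: 48x47=2256. Corner: (48-27)x(47-16)=651.
dim = 2256-651 = 1605


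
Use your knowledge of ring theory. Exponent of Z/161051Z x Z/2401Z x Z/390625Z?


Exponent = lcm of the cyclic orders; pairwise coprime => product.
11^5*7^4*5^8=161051*2401*390625=151048223046875


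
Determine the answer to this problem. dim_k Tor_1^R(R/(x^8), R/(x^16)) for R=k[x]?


Tor_1(R/I,R/J)=(I cap J)/IJ=(x^16)/(x^24)
dim=24-16=min(8,16)=8


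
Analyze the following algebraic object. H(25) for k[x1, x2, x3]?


C(d+n-1,n-1)=C(27,2)=351


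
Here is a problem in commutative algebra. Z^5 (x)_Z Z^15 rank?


rank(M(x)N) = rank(M)*rank(N)
5*15 = 75


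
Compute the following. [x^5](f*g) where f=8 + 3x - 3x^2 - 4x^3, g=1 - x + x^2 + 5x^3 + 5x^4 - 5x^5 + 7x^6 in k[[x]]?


[x^5] = sum a_i*b_j, i+j=5
  8*-5=-40
  3*5=15
  -3*5=-15
  -4*1=-4
Sum=-44


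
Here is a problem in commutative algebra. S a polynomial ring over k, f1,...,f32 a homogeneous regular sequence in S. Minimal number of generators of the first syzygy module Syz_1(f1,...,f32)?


Regular sequence => Koszul complex is the minimal free resolution.
Syz_1 minimally generated by Koszul relations f_i*e_j - f_j*e_i (i<j): mu(Syz_1) = beta_2 = C(m,2) = m(m-1)/2
m=32
32*31/2 = 496


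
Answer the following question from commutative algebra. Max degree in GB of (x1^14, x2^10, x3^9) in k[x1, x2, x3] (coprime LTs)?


Pure powers, coprime LTs => already GB.
Degrees: 14, 10, 9
Max=14


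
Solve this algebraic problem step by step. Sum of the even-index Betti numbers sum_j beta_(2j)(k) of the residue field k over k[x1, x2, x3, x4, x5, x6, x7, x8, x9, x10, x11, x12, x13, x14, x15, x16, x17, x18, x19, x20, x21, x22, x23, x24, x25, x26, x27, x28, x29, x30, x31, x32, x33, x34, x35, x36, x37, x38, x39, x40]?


Koszul resolution: beta_i(k)=C(n,i), n=40
sum_even C(40,i) = 2^(n-1) = 2^39 = 549755813888


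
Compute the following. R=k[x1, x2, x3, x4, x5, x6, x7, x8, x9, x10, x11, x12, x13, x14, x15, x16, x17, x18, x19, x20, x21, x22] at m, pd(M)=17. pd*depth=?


pd+depth=22
depth=22-17=5
pd*depth=17*5=85


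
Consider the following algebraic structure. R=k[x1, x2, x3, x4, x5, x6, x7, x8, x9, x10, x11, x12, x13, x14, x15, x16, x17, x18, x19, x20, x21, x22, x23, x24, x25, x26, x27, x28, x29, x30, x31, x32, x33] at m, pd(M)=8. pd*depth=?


pd+depth=33
depth=33-8=25
pd*depth=8*25=200


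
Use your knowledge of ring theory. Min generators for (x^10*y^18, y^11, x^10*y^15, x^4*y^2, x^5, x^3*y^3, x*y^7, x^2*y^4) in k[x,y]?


Remove redundant (divisible by others).
x^10*y^18 redundant.
x^10*y^15 redundant.
Min: x^5, x^4*y^2, x^3*y^3, x^2*y^4, x*y^7, y^11
Count=6


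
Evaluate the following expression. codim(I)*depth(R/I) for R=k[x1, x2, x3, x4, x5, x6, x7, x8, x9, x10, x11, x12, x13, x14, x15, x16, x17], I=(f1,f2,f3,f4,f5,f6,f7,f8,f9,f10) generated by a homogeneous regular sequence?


codim=10, depth=dim(R/I)=17-10=7
Product=10*7=70


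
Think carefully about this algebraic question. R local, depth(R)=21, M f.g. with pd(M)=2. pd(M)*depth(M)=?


pd+depth=21
depth=21-2=19
pd*depth=2*19=38


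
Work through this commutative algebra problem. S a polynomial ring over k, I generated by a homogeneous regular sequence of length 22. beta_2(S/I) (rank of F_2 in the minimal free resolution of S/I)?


Regular sequence => Koszul complex is the minimal free resolution.
Syz_1 minimally generated by Koszul relations f_i*e_j - f_j*e_i (i<j): mu(Syz_1) = beta_2 = C(m,2) = m(m-1)/2
m=22
22*21/2 = 231


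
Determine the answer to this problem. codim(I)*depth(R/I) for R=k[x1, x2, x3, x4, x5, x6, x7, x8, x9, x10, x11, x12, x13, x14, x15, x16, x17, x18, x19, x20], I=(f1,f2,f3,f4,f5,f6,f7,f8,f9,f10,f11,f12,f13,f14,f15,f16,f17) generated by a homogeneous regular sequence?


codim=17, depth=dim(R/I)=20-17=3
Product=17*3=51


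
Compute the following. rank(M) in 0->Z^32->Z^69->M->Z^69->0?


Alt sum=0:
(-1)^0*32 + (-1)^1*69 + (-1)^2*? + (-1)^3*69=0
rank(M)=106


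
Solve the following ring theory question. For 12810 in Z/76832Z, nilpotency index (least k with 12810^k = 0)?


12810^k mod 76832:
k=1: 12810
k=2: 59780
k=3: 74088
k=4: 38416
k=5: 0
First zero at k = 5


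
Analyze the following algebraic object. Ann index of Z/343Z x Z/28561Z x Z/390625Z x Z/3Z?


Exponent = lcm of the cyclic orders; pairwise coprime => product.
7^3*13^4*5^8*3^1=343*28561*390625*3=11480183203125


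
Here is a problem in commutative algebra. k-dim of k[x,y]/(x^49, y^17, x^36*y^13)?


k[x,y]/I, I = (x^49, y^17, x^36*y^13)
Rect: 49x17=833. Corner: (49-36)x(17-13)=52.
dim = 833-52 = 781


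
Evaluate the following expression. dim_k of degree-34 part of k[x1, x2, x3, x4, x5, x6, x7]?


C(d+n-1,n-1)=C(40,6)=3838380


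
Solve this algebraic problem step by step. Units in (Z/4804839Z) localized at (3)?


Local ring = Z/2187Z.
phi(2187) = 3^6*(3-1) = 1458


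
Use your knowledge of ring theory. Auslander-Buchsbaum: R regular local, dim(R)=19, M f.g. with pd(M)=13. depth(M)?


pd+depth=depth(R)=19
depth=19-13=6


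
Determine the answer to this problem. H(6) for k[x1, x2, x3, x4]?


C(d+n-1,n-1)=C(9,3)=84


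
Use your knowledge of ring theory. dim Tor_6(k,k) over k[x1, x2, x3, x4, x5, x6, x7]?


Koszul: C(n,i)=C(7,6)=7


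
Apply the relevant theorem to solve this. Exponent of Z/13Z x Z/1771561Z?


Exponent = lcm of the cyclic orders; pairwise coprime => product.
13^1*11^6=13*1771561=23030293


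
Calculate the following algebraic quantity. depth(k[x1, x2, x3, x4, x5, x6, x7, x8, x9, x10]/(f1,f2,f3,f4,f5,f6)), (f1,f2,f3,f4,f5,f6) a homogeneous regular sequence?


depth(R)=10
depth(R/I)=10-6=4


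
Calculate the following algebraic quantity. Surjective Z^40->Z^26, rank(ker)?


rank(ker) = 40-26 = 14


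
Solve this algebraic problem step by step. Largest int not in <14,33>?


gcd(14,33)=1 => F=ab-a-b=14*33-14-33=462-47=415


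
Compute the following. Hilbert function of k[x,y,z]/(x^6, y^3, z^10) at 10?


Need i<6, j<3, k<10 with i+j+k=10.
For each i, j ranges over max(0,10-i-9)..min(2,10-i):
  i=0: j in [1,2] -> 2
  i=1: j in [0,2] -> 3
  i=2: j in [0,2] -> 3
  i=3: j in [0,2] -> 3
  i=4: j in [0,2] -> 3
  i=5: j in [0,2] -> 3
H(10) = 2+3+3+3+3+3 = 17


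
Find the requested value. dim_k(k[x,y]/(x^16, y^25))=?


Basis: x^i*y^j, i<16, j<25
16*25=400


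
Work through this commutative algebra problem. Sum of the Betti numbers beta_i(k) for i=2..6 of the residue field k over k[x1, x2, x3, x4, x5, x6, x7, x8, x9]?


Koszul resolution: beta_i(k)=C(n,i), n=9
C(9,2)=36, C(9,3)=84, C(9,4)=126, C(9,5)=126, C(9,6)=84
Sum=456


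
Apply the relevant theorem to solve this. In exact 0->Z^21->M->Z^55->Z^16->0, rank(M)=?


Alt sum=0:
(-1)^0*21 + (-1)^1*? + (-1)^2*55 + (-1)^3*16=0
rank(M)=60


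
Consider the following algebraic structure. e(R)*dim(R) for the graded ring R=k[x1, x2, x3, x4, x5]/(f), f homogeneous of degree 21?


e(R)=deg(f)=21, dim(R)=5-1=4
e*dim=21*4=84


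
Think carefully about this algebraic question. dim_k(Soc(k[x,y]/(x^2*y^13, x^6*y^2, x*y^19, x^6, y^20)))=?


Socle = ann(m) = span of standard monomials u with x*u, y*u in I (staircase corners).
Redundant generators: x^6*y^2
Minimal generators: x^6, x^2*y^13, x*y^19, y^20
Corners: y^19, xy^18, x^5y^12
Socle dim=3


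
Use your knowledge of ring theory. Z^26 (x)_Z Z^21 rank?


rank(M(x)N) = rank(M)*rank(N)
26*21 = 546


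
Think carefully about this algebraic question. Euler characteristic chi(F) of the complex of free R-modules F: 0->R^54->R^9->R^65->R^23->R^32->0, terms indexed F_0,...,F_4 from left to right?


chi = sum (-1)^i * rank:
(-1)^0*54=54
(-1)^1*9=-9
(-1)^2*65=65
(-1)^3*23=-23
(-1)^4*32=32
chi=119


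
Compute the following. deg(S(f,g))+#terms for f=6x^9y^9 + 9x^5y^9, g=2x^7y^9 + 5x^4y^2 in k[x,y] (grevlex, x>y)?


LT(f)=6x^9y^9, LT(g)=2x^7y^9
lcm(LM)=x^9y^9
S(f,g) (scaled by 12 to clear denominators) = 2*f - 6x^2*g = 18x^5y^9 - 30x^6y^2
2 terms, deg 14.
14+2=16


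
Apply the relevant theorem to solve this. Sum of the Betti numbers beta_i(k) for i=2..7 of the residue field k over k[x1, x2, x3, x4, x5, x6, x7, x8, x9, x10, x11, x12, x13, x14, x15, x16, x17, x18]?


Koszul resolution: beta_i(k)=C(n,i), n=18
C(18,2)=153, C(18,3)=816, C(18,4)=3060, C(18,5)=8568, C(18,6)=18564, C(18,7)=31824
Sum=62985


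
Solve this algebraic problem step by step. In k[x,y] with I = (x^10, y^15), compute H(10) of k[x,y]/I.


k[x,y], I = (x^10, y^15), d = 10
Need i < 10 and d-i < 15.
Range: 0 <= i <= 9.
H(10) = 10


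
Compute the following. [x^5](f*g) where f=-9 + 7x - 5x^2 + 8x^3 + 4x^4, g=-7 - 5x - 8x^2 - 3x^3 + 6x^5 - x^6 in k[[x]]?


[x^5] = sum a_i*b_j, i+j=5
  -9*6=-54
  -5*-3=15
  8*-8=-64
  4*-5=-20
Sum=-123


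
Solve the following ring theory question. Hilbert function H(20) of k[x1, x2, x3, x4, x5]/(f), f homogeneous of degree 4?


C(24,4)-C(20,4)=10626-4845=5781


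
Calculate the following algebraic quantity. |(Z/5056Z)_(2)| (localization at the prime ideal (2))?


2-primary part: 5056=2^6*79
Size=2^6=64


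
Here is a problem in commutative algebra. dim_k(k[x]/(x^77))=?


Basis: 1,x,...,x^76
dim=77


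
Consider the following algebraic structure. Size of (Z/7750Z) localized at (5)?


5-primary part: 7750=5^3*62
Size=5^3=125


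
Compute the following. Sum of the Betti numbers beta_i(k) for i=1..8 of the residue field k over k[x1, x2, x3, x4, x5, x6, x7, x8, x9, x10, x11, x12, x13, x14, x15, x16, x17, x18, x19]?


Koszul resolution: beta_i(k)=C(n,i), n=19
C(19,1)=19, C(19,2)=171, C(19,3)=969, C(19,4)=3876, C(19,5)=11628, C(19,6)=27132, C(19,7)=50388, C(19,8)=75582
Sum=169765


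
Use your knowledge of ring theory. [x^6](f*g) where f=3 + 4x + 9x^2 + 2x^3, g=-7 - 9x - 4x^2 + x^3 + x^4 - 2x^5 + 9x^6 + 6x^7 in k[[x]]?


[x^6] = sum a_i*b_j, i+j=6
  3*9=27
  4*-2=-8
  9*1=9
  2*1=2
Sum=30


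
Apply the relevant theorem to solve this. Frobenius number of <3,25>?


gcd(3,25)=1 => F=ab-a-b=3*25-3-25=75-28=47


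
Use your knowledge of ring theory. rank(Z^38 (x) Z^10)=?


rank(M(x)N) = rank(M)*rank(N)
38*10 = 380


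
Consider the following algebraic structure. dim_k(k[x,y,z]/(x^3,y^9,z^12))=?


Basis: x^iy^jz^k, i<3,j<9,k<12
3*9*12=324


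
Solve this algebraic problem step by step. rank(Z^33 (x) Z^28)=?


rank(M(x)N) = rank(M)*rank(N)
33*28 = 924


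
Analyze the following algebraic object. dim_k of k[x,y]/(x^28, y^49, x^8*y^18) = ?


k[x,y]/I, I = (x^28, y^49, x^8*y^18)
Rect: 28x49=1372. Corner: (28-8)x(49-18)=620.
dim = 1372-620 = 752


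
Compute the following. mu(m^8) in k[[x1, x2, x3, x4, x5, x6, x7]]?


C(n+d-1,d)=C(14,8)=3003


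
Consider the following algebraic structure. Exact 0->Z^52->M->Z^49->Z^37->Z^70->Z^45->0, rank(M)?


Alt sum=0:
(-1)^0*52 + (-1)^1*? + (-1)^2*49 + (-1)^3*37 + (-1)^4*70 + (-1)^5*45=0
rank(M)=89


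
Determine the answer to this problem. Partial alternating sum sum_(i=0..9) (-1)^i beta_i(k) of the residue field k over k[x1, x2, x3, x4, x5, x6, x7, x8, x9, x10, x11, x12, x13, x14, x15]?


Koszul resolution: beta_i(k)=C(n,i), n=15
sum_(i=0..p) (-1)^i C(n,i) = (-1)^p C(n-1,p)
(-1)^9*C(14,9) = (-1)^9*2002 = -2002


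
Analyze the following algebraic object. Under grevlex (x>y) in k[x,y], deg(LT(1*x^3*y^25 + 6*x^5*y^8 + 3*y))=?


LT: 1*x^3*y^25
deg_x=3, deg_y=25
Total=3+25=28


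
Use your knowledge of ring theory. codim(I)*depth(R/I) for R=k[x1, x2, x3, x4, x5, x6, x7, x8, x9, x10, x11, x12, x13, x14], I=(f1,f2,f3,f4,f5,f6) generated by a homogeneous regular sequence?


codim=6, depth=dim(R/I)=14-6=8
Product=6*8=48


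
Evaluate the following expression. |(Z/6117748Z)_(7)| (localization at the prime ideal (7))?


7-primary part: 6117748=7^6*52
Size=7^6=117649


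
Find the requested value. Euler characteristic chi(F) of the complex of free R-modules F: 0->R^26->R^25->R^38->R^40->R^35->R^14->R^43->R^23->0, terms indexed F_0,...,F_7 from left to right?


chi = sum (-1)^i * rank:
(-1)^0*26=26
(-1)^1*25=-25
(-1)^2*38=38
(-1)^3*40=-40
(-1)^4*35=35
(-1)^5*14=-14
(-1)^6*43=43
(-1)^7*23=-23
chi=40


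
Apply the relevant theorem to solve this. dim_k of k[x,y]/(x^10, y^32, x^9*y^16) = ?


k[x,y]/I, I = (x^10, y^32, x^9*y^16)
Rect: 10x32=320. Corner: (10-9)x(32-16)=16.
dim = 320-16 = 304


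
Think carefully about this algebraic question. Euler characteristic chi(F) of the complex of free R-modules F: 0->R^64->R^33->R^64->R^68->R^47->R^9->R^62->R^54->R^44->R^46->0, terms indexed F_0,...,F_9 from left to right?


chi = sum (-1)^i * rank:
(-1)^0*64=64
(-1)^1*33=-33
(-1)^2*64=64
(-1)^3*68=-68
(-1)^4*47=47
(-1)^5*9=-9
(-1)^6*62=62
(-1)^7*54=-54
(-1)^8*44=44
(-1)^9*46=-46
chi=71


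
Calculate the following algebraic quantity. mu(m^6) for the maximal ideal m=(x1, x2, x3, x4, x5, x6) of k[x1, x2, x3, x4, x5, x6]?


Graded Nakayama: mu(m^d) = dim_k (m^d/m^(d+1)) = #degree-6 monomials in 6 vars
C(n+d-1,d)=C(11,6)=462


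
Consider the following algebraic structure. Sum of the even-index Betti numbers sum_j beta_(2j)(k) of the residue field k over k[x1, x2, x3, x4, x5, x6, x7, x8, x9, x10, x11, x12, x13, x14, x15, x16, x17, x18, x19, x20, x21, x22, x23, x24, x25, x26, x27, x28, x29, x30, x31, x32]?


Koszul resolution: beta_i(k)=C(n,i), n=32
sum_even C(32,i) = 2^(n-1) = 2^31 = 2147483648


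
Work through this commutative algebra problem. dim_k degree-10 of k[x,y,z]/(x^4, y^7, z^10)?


Need i<4, j<7, k<10 with i+j+k=10.
For each i, j ranges over max(0,10-i-9)..min(6,10-i):
  i=0: j in [1,6] -> 6
  i=1: j in [0,6] -> 7
  i=2: j in [0,6] -> 7
  i=3: j in [0,6] -> 7
H(10) = 6+7+7+7 = 27


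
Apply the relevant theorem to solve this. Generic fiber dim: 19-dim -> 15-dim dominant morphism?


dim(fiber)=dim(X)-dim(Y)=19-15=4


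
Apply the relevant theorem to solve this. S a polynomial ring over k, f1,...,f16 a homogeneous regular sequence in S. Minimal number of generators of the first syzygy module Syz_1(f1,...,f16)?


Regular sequence => Koszul complex is the minimal free resolution.
Syz_1 minimally generated by Koszul relations f_i*e_j - f_j*e_i (i<j): mu(Syz_1) = beta_2 = C(m,2) = m(m-1)/2
m=16
16*15/2 = 120


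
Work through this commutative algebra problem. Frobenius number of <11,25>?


gcd(11,25)=1 => F=ab-a-b=11*25-11-25=275-36=239


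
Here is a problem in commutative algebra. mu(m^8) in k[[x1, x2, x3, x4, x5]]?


C(n+d-1,d)=C(12,8)=495


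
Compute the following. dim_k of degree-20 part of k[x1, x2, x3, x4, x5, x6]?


C(d+n-1,n-1)=C(25,5)=53130


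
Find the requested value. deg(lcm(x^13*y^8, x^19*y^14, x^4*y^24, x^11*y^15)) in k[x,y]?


lcm = componentwise max:
x: max(13,19,4,11)=19
y: max(8,14,24,15)=24
Total=19+24=43


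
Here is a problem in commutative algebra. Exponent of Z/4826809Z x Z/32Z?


Exponent = lcm of the cyclic orders; pairwise coprime => product.
13^6*2^5=4826809*32=154457888


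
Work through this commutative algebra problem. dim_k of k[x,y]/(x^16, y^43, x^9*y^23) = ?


k[x,y]/I, I = (x^16, y^43, x^9*y^23)
Rect: 16x43=688. Corner: (16-9)x(43-23)=140.
dim = 688-140 = 548


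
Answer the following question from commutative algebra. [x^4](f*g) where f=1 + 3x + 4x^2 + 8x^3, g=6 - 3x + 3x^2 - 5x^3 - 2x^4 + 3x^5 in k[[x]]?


[x^4] = sum a_i*b_j, i+j=4
  1*-2=-2
  3*-5=-15
  4*3=12
  8*-3=-24
Sum=-29


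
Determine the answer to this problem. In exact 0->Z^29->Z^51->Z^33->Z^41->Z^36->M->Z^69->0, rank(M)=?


Alt sum=0:
(-1)^0*29 + (-1)^1*51 + (-1)^2*33 + (-1)^3*41 + (-1)^4*36 + (-1)^5*? + (-1)^6*69=0
rank(M)=75


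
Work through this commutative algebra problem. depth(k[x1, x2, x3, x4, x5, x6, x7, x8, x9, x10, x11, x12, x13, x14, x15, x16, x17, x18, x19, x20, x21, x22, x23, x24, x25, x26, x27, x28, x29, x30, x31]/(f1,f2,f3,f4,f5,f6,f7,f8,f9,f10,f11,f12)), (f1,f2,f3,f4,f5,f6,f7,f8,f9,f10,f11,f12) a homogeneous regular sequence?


depth(R)=31
depth(R/I)=31-12=19


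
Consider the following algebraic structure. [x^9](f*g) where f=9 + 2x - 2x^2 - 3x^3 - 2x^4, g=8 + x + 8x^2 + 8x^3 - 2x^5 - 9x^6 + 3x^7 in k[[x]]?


[x^9] = sum a_i*b_j, i+j=9
  -2*3=-6
  -3*-9=27
  -2*-2=4
Sum=25


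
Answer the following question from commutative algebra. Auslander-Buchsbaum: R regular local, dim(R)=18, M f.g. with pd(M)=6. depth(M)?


pd+depth=depth(R)=18
depth=18-6=12


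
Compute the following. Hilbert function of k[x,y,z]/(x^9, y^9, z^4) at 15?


Need i<9, j<9, k<4 with i+j+k=15.
For each i, j ranges over max(0,15-i-3)..min(8,15-i):
  i=0: j in [12,8] -> 0
  i=1: j in [11,8] -> 0
  i=2: j in [10,8] -> 0
  i=3: j in [9,8] -> 0
  i=4: j in [8,8] -> 1
  i=5: j in [7,8] -> 2
  i=6: j in [6,8] -> 3
  i=7: j in [5,8] -> 4
  i=8: j in [4,7] -> 4
H(15) = 0+0+0+0+1+2+3+4+4 = 14


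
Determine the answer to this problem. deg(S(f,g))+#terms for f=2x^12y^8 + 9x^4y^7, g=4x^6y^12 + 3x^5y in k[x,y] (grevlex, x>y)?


LT(f)=2x^12y^8, LT(g)=4x^6y^12
lcm(LM)=x^12y^12
S(f,g) (scaled by 8 to clear denominators) = 4y^4*f - 2x^6*g = 36x^4y^11 - 6x^11y
2 terms, deg 15.
15+2=17


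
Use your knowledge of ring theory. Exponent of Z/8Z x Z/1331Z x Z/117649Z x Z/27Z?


Exponent = lcm of the cyclic orders; pairwise coprime => product.
2^3*11^3*7^6*3^3=8*1331*117649*27=33823616904


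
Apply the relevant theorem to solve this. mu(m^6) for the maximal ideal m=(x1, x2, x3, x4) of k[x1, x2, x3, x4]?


Graded Nakayama: mu(m^d) = dim_k (m^d/m^(d+1)) = #degree-6 monomials in 4 vars
C(n+d-1,d)=C(9,6)=84


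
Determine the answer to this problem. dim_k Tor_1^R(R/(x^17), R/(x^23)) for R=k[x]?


Tor_1(R/I,R/J)=(I cap J)/IJ=(x^23)/(x^40)
dim=40-23=min(17,23)=17


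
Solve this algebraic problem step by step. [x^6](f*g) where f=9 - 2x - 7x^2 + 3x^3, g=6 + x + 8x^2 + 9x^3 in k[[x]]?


[x^6] = sum a_i*b_j, i+j=6
  3*9=27
Sum=27


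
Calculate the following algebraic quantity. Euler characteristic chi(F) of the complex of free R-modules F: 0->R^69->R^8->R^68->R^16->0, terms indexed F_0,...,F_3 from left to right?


chi = sum (-1)^i * rank:
(-1)^0*69=69
(-1)^1*8=-8
(-1)^2*68=68
(-1)^3*16=-16
chi=113


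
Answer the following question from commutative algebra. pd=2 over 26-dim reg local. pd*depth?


pd+depth=26
depth=26-2=24
pd*depth=2*24=48


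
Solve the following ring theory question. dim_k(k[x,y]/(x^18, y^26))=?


Basis: x^i*y^j, i<18, j<26
18*26=468


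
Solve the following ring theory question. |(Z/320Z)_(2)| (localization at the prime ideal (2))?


2-primary part: 320=2^6*5
Size=2^6=64


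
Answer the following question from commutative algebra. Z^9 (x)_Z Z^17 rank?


rank(M(x)N) = rank(M)*rank(N)
9*17 = 153


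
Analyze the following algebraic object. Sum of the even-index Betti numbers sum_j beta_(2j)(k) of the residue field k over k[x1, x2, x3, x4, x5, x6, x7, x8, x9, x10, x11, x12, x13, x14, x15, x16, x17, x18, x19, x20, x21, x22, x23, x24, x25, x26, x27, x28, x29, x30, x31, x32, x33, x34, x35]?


Koszul resolution: beta_i(k)=C(n,i), n=35
sum_even C(35,i) = 2^(n-1) = 2^34 = 17179869184


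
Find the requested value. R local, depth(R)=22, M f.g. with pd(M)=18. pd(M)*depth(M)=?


pd+depth=22
depth=22-18=4
pd*depth=18*4=72


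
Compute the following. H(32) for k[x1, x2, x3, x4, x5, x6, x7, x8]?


C(d+n-1,n-1)=C(39,7)=15380937


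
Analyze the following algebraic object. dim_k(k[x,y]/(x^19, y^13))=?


Basis: x^i*y^j, i<19, j<13
19*13=247


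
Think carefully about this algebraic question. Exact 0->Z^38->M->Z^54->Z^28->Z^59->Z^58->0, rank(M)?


Alt sum=0:
(-1)^0*38 + (-1)^1*? + (-1)^2*54 + (-1)^3*28 + (-1)^4*59 + (-1)^5*58=0
rank(M)=65


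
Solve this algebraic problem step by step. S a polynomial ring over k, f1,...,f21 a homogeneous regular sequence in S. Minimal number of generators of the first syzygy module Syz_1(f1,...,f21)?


Regular sequence => Koszul complex is the minimal free resolution.
Syz_1 minimally generated by Koszul relations f_i*e_j - f_j*e_i (i<j): mu(Syz_1) = beta_2 = C(m,2) = m(m-1)/2
m=21
21*20/2 = 210


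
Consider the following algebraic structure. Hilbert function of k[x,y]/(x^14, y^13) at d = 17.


k[x,y], I = (x^14, y^13), d = 17
Need i < 14 and d-i < 13.
Range: 5 <= i <= 13.
H(17) = 9


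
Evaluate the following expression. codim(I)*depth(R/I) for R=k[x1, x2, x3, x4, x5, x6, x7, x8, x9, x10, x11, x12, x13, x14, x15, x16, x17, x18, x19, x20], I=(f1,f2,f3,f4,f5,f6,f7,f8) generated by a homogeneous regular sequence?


codim=8, depth=dim(R/I)=20-8=12
Product=8*12=96


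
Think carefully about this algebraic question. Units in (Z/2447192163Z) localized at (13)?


Local ring = Z/815730721Z.
phi(815730721) = 13^7*(13-1) = 752982204


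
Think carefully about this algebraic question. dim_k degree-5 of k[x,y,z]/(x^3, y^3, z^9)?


Need i<3, j<3, k<9 with i+j+k=5.
For each i, j ranges over max(0,5-i-8)..min(2,5-i):
  i=0: j in [0,2] -> 3
  i=1: j in [0,2] -> 3
  i=2: j in [0,2] -> 3
H(5) = 3+3+3 = 9


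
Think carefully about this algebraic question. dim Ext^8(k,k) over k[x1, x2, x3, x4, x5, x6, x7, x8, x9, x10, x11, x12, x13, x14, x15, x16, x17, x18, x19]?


C(n,i)=C(19,8)=75582


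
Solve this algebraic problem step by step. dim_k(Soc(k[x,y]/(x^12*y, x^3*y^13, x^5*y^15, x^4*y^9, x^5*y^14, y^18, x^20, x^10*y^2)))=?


Socle = ann(m) = span of standard monomials u with x*u, y*u in I (staircase corners).
Redundant generators: x^5*y^14, x^5*y^15
Minimal generators: x^20, x^12*y, x^10*y^2, x^4*y^9, x^3*y^13, y^18
Corners: x^2y^17, x^3y^12, x^9y^8, x^11y, x^19
Socle dim=5


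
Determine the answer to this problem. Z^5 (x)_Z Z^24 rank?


rank(M(x)N) = rank(M)*rank(N)
5*24 = 120


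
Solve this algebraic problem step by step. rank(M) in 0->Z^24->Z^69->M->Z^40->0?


Alt sum=0:
(-1)^0*24 + (-1)^1*69 + (-1)^2*? + (-1)^3*40=0
rank(M)=85


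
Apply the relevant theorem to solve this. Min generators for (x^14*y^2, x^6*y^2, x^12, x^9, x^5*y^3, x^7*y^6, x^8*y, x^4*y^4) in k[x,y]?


Remove redundant (divisible by others).
x^12 redundant.
x^7*y^6 redundant.
x^14*y^2 redundant.
Min: x^9, x^8*y, x^6*y^2, x^5*y^3, x^4*y^4
Count=5


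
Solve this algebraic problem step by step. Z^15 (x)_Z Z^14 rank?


rank(M(x)N) = rank(M)*rank(N)
15*14 = 210


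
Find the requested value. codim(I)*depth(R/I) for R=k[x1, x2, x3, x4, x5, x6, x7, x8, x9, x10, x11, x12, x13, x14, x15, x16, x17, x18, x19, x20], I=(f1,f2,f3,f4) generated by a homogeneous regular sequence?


codim=4, depth=dim(R/I)=20-4=16
Product=4*16=64


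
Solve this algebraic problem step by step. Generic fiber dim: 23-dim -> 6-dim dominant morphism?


dim(fiber)=dim(X)-dim(Y)=23-6=17


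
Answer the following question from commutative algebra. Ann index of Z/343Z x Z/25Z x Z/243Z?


Exponent = lcm of the cyclic orders; pairwise coprime => product.
7^3*5^2*3^5=343*25*243=2083725


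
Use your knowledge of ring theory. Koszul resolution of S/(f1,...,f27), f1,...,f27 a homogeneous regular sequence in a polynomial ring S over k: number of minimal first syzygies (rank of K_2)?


Regular sequence => Koszul complex is the minimal free resolution.
Syz_1 minimally generated by Koszul relations f_i*e_j - f_j*e_i (i<j): mu(Syz_1) = beta_2 = C(m,2) = m(m-1)/2
m=27
27*26/2 = 351


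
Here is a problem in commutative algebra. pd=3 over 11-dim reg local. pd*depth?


pd+depth=11
depth=11-3=8
pd*depth=3*8=24


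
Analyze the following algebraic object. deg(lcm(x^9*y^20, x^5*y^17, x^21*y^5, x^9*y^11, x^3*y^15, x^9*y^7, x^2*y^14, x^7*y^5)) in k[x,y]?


lcm = componentwise max:
x: max(9,5,21,9,3,9,2,7)=21
y: max(20,17,5,11,15,7,14,5)=20
Total=21+20=41


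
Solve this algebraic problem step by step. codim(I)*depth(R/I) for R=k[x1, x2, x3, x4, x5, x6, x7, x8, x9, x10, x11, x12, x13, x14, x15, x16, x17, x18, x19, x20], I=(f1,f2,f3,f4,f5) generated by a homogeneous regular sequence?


codim=5, depth=dim(R/I)=20-5=15
Product=5*15=75


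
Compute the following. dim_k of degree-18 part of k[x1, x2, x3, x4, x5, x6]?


C(d+n-1,n-1)=C(23,5)=33649


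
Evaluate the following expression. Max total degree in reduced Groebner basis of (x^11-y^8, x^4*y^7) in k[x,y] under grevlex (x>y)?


LT(f1)=x^11, LT(f2)=x^4y^7, lcm=x^11y^7
S(f1,f2) = y^7*f1 - x^7*f2 = -y^15
Reduced GB = {f1, f2, y^15}; degrees 11, 11, 15
Max = 15


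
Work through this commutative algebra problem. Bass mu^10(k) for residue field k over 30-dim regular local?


C(n,i)=C(30,10)=30045015


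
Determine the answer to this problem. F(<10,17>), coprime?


gcd(10,17)=1 => F=ab-a-b=10*17-10-17=170-27=143


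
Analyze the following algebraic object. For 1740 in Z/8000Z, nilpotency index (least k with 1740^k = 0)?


1740^k mod 8000:
k=1: 1740
k=2: 3600
k=3: 0
First zero at k = 3


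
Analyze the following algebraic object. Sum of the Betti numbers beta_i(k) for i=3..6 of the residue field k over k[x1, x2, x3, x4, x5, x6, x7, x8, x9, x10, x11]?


Koszul resolution: beta_i(k)=C(n,i), n=11
C(11,3)=165, C(11,4)=330, C(11,5)=462, C(11,6)=462
Sum=1419


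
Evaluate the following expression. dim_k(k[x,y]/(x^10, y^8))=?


Basis: x^i*y^j, i<10, j<8
10*8=80


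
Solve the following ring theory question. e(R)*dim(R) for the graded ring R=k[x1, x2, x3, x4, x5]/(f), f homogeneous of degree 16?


e(R)=deg(f)=16, dim(R)=5-1=4
e*dim=16*4=64


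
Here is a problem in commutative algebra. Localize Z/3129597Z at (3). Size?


3-primary part: 3129597=3^10*53
Size=3^10=59049


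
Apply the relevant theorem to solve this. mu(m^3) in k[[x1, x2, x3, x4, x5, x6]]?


C(n+d-1,d)=C(8,3)=56


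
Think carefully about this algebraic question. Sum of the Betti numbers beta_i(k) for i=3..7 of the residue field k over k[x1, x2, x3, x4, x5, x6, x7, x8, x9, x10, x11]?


Koszul resolution: beta_i(k)=C(n,i), n=11
C(11,3)=165, C(11,4)=330, C(11,5)=462, C(11,6)=462, C(11,7)=330
Sum=1749
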